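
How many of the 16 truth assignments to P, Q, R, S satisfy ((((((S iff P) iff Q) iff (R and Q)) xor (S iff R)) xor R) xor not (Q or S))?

8

P | Q | R | S || (S iff P) | ((S iff P) iff Q) | (R and Q) | (S iff R) | (Q or S) | not (Q or S) | φ
T | T | T | T ||     T     |         T         |     T     |     T     |    T     |      F       | T
T | T | T | F ||     F     |         F         |     T     |     F     |    T     |      F       | T
T | T | F | T ||     T     |         T         |     F     |     F     |    T     |      F       | F
T | T | F | F ||     F     |         F         |     F     |     T     |    T     |      F       | F
T | F | T | T ||     T     |         F         |     F     |     T     |    T     |      F       | T
T | F | T | F ||     F     |         T         |     F     |     F     |    F     |      T       | F
T | F | F | T ||     T     |         F         |     F     |     F     |    T     |      F       | T
T | F | F | F ||     F     |         T         |     F     |     T     |    F     |      T       | F
F | T | T | T ||     F     |         F         |     T     |     T     |    T     |      F       | F
F | T | T | F ||     T     |         T         |     T     |     F     |    T     |      F       | F
F | T | F | T ||     F     |         F         |     F     |     F     |    T     |      F       | T
F | T | F | F ||     T     |         T         |     F     |     T     |    T     |      F       | T
F | F | T | T ||     F     |         T         |     F     |     T     |    T     |      F       | F
F | F | T | F ||     T     |         F         |     F     |     F     |    F     |      T       | T
F | F | F | T ||     F     |         T         |     F     |     F     |    T     |      F       | F
F | F | F | F ||     T     |         F         |     F     |     T     |    F     |      T       | T
The formula is true on 8 of the 16 rows.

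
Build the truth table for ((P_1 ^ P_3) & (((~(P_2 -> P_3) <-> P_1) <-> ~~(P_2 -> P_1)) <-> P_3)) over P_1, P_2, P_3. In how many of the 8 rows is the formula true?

P_1 | P_2 | P_3 || (P_1 ^ P_3) | (P_2 -> P_3) | ~(P_2 -> P_3) | (~(P_2 -> P_3) <-> P_1) | (P_2 -> P_1) | ~(P_2 -> P_1) | ~~(P_2 -> P_1) | φ
 1  |  1  |  1  ||      0      |      1       |       0       |            0            |      1       |       0       |       1        | 0
 1  |  1  |  0  ||      1      |      0       |       1       |            1            |      1       |       0       |       1        | 0
 1  |  0  |  1  ||      0      |      1       |       0       |            0            |      1       |       0       |       1        | 0
 1  |  0  |  0  ||      1      |      1       |       0       |            0            |      1       |       0       |       1        | 1
 0  |  1  |  1  ||      1      |      1       |       0       |            1            |      0       |       1       |       0        | 0
 0  |  1  |  0  ||      0      |      0       |       1       |            0            |      0       |       1       |       0        | 0
 0  |  0  |  1  ||      1      |      1       |       0       |            1            |      1       |       0       |       1        | 1
 0  |  0  |  0  ||      0      |      1       |       0       |            1            |      1       |       0       |       1        | 0
The formula is true on 2 of the 8 rows.

2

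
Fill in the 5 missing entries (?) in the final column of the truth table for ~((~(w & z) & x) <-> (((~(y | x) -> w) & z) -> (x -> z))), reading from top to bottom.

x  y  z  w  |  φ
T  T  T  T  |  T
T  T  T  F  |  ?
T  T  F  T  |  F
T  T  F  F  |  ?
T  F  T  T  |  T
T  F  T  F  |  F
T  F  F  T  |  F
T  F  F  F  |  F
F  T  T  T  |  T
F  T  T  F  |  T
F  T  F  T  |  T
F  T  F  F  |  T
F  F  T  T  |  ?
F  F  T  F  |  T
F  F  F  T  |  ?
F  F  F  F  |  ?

F, F, T, T, T

Row x=T, y=T, z=T, w=F: (~(w & z) & x) = T, (((~(y | x) -> w) & z) -> (x -> z)) = T, ((~(w & z) & x) <-> (((~(y | x) -> w) & z) -> (x -> z))) = T, so the formula = F.
Row x=T, y=T, z=F, w=F: (~(w & z) & x) = T, (((~(y | x) -> w) & z) -> (x -> z)) = T, ((~(w & z) & x) <-> (((~(y | x) -> w) & z) -> (x -> z))) = T, so the formula = F.
Row x=F, y=F, z=T, w=T: (~(w & z) & x) = F, (((~(y | x) -> w) & z) -> (x -> z)) = T, ((~(w & z) & x) <-> (((~(y | x) -> w) & z) -> (x -> z))) = F, so the formula = T.
Row x=F, y=F, z=F, w=T: (~(w & z) & x) = F, (((~(y | x) -> w) & z) -> (x -> z)) = T, ((~(w & z) & x) <-> (((~(y | x) -> w) & z) -> (x -> z))) = F, so the formula = T.
Row x=F, y=F, z=F, w=F: (~(w & z) & x) = F, (((~(y | x) -> w) & z) -> (x -> z)) = T, ((~(w & z) & x) <-> (((~(y | x) -> w) & z) -> (x -> z))) = F, so the formula = T.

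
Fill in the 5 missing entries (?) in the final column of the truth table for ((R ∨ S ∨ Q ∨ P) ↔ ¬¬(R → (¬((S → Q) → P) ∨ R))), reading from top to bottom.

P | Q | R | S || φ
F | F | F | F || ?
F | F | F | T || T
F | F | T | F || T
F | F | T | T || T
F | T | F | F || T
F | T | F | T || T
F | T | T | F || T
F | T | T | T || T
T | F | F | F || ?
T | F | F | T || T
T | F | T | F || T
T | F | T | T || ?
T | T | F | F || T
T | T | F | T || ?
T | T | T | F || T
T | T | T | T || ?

F, T, T, T, T

Row P=F, Q=F, R=F, S=F: (R ∨ S ∨ Q ∨ P) = F, ¬¬(R → (¬((S → Q) → P) ∨ R)) = T, so the formula = F.
Row P=T, Q=F, R=F, S=F: (R ∨ S ∨ Q ∨ P) = T, ¬¬(R → (¬((S → Q) → P) ∨ R)) = T, so the formula = T.
Row P=T, Q=F, R=T, S=T: (R ∨ S ∨ Q ∨ P) = T, ¬¬(R → (¬((S → Q) → P) ∨ R)) = T, so the formula = T.
Row P=T, Q=T, R=F, S=T: (R ∨ S ∨ Q ∨ P) = T, ¬¬(R → (¬((S → Q) → P) ∨ R)) = T, so the formula = T.
Row P=T, Q=T, R=T, S=T: (R ∨ S ∨ Q ∨ P) = T, ¬¬(R → (¬((S → Q) → P) ∨ R)) = T, so the formula = T.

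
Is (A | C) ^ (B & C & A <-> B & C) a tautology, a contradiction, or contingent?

A | B | C | φ
- | - | - | -
F | F | F | T
F | F | T | F
F | T | F | T
F | T | T | T
T | F | F | F
T | F | T | F
T | T | F | F
T | T | T | F
3 of 8 rows are T, so the formula is contingent.

contingent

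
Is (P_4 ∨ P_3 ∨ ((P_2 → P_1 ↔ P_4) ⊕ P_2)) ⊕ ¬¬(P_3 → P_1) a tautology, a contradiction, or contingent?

 P_1  |  P_2  |  P_3  |  P_4  ||   φ  
False | False | False | False ||  True
False | False | False |  True || False
False | False |  True | False ||  True
False | False |  True |  True ||  True
False |  True | False | False ||  True
False |  True | False |  True || False
False |  True |  True | False ||  True
False |  True |  True |  True ||  True
 True | False | False | False ||  True
 True | False | False |  True || False
 True | False |  True | False || False
 True | False |  True |  True || False
 True |  True | False | False || False
 True |  True | False |  True || False
 True |  True |  True | False || False
 True |  True |  True |  True || False
7 of 16 rows are True, so the formula is contingent.

contingent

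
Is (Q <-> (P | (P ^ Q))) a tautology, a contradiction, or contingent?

contingent

P  Q     (Q <-> (P | (P ^ Q)))
T  T               T          
T  F               F          
F  T               T          
F  F               T          
3 of 4 rows are T, so the formula is contingent.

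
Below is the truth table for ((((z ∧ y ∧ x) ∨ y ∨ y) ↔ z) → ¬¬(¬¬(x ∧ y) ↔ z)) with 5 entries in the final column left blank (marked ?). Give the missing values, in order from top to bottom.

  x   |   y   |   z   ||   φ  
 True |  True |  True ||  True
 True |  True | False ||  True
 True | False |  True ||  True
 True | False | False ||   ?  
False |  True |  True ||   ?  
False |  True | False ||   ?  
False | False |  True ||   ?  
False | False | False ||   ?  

True, False, True, True, True

Row x=True, y=False, z=False: (((z ∧ y ∧ x) ∨ y ∨ y) ↔ z) = True, ¬¬(¬¬(x ∧ y) ↔ z) = True, so the formula = True.
Row x=False, y=True, z=True: (((z ∧ y ∧ x) ∨ y ∨ y) ↔ z) = True, ¬¬(¬¬(x ∧ y) ↔ z) = False, so the formula = False.
Row x=False, y=True, z=False: (((z ∧ y ∧ x) ∨ y ∨ y) ↔ z) = False, ¬¬(¬¬(x ∧ y) ↔ z) = True, so the formula = True.
Row x=False, y=False, z=True: (((z ∧ y ∧ x) ∨ y ∨ y) ↔ z) = False, ¬¬(¬¬(x ∧ y) ↔ z) = False, so the formula = True.
Row x=False, y=False, z=False: (((z ∧ y ∧ x) ∨ y ∨ y) ↔ z) = True, ¬¬(¬¬(x ∧ y) ↔ z) = True, so the formula = True.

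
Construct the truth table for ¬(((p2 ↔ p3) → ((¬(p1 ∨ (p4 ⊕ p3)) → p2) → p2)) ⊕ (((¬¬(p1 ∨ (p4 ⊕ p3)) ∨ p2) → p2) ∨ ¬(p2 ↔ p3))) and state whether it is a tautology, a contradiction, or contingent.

p1 | p2 | p3 | p4 || φ
F  | F  | F  | F  || T
F  | F  | F  | T  || T
F  | F  | T  | F  || T
F  | F  | T  | T  || T
F  | T  | F  | F  || T
F  | T  | F  | T  || T
F  | T  | T  | F  || T
F  | T  | T  | T  || T
T  | F  | F  | F  || T
T  | F  | F  | T  || T
T  | F  | T  | F  || T
T  | F  | T  | T  || T
T  | T  | F  | F  || T
T  | T  | F  | T  || T
T  | T  | T  | F  || T
T  | T  | T  | T  || T
Every row is T, so the formula is a tautology.

tautology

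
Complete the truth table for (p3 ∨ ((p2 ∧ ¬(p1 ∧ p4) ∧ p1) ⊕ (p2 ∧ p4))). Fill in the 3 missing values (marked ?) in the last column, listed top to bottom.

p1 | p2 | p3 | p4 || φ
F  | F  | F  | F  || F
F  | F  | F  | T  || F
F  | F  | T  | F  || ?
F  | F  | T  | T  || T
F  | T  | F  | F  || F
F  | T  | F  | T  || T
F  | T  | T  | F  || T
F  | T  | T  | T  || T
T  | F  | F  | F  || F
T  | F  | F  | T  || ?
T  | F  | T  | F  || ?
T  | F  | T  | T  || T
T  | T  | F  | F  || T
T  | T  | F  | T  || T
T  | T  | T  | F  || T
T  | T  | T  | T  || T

T, F, T

Row p1=F, p2=F, p3=T, p4=F: ((p2 ∧ ¬(p1 ∧ p4) ∧ p1) ⊕ (p2 ∧ p4)) = F, so the formula = T.
Row p1=T, p2=F, p3=F, p4=T: ((p2 ∧ ¬(p1 ∧ p4) ∧ p1) ⊕ (p2 ∧ p4)) = F, so the formula = F.
Row p1=T, p2=F, p3=T, p4=F: ((p2 ∧ ¬(p1 ∧ p4) ∧ p1) ⊕ (p2 ∧ p4)) = F, so the formula = T.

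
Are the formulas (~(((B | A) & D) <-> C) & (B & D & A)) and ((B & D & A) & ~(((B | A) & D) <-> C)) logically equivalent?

equivalent

A | B | C | D || φ | ψ
F | F | F | F || F | F
F | F | F | T || F | F
F | F | T | F || F | F
F | F | T | T || F | F
F | T | F | F || F | F
F | T | F | T || F | F
F | T | T | F || F | F
F | T | T | T || F | F
T | F | F | F || F | F
T | F | F | T || F | F
T | F | T | F || F | F
T | F | T | T || F | F
T | T | F | F || F | F
T | T | F | T || T | T
T | T | T | F || F | F
T | T | T | T || F | F
The columns for φ and ψ agree on every row, so they are logically equivalent.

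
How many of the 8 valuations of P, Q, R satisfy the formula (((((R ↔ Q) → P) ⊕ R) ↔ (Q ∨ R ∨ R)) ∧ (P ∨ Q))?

P  Q  R  |  (R ↔ Q)  ((R ↔ Q) → P)  (((R ↔ Q) → P) ⊕ R)  (Q ∨ R ∨ R)  (P ∨ Q)  φ
F  F  F  |     T           F                 F                F          F     F
F  F  T  |     F           T                 F                T          F     F
F  T  F  |     F           T                 T                T          T     T
F  T  T  |     T           F                 T                T          T     T
T  F  F  |     T           T                 T                F          T     F
T  F  T  |     F           T                 F                T          T     F
T  T  F  |     F           T                 T                T          T     T
T  T  T  |     T           T                 F                T          T     F
The formula is true on 3 of the 8 rows.

3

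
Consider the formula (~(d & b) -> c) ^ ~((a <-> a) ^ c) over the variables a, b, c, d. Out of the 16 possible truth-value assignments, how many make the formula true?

a | b | c | d | (d & b) | ~(d & b) | (~(d & b) -> c) | (a <-> a) | ((a <-> a) ^ c) | ~((a <-> a) ^ c) | φ
- | - | - | - | ------- | -------- | --------------- | --------- | --------------- | ---------------- | -
T | T | T | T |    T    |    F     |        T        |     T     |        F        |        T         | F
T | T | T | F |    F    |    T     |        T        |     T     |        F        |        T         | F
T | T | F | T |    T    |    F     |        T        |     T     |        T        |        F         | T
T | T | F | F |    F    |    T     |        F        |     T     |        T        |        F         | F
T | F | T | T |    F    |    T     |        T        |     T     |        F        |        T         | F
T | F | T | F |    F    |    T     |        T        |     T     |        F        |        T         | F
T | F | F | T |    F    |    T     |        F        |     T     |        T        |        F         | F
T | F | F | F |    F    |    T     |        F        |     T     |        T        |        F         | F
F | T | T | T |    T    |    F     |        T        |     T     |        F        |        T         | F
F | T | T | F |    F    |    T     |        T        |     T     |        F        |        T         | F
F | T | F | T |    T    |    F     |        T        |     T     |        T        |        F         | T
F | T | F | F |    F    |    T     |        F        |     T     |        T        |        F         | F
F | F | T | T |    F    |    T     |        T        |     T     |        F        |        T         | F
F | F | T | F |    F    |    T     |        T        |     T     |        F        |        T         | F
F | F | F | T |    F    |    T     |        F        |     T     |        T        |        F         | F
F | F | F | F |    F    |    T     |        F        |     T     |        T        |        F         | F
The formula is true on 2 of the 16 rows.

2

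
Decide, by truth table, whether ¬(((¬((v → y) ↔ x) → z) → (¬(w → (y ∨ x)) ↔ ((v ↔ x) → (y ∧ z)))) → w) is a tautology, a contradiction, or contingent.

x | y | z | w | v | φ
- | - | - | - | - | -
F | F | F | F | F | T
F | F | F | F | T | F
F | F | F | T | F | F
F | F | F | T | T | F
F | F | T | F | F | T
F | F | T | F | T | F
F | F | T | T | F | F
F | F | T | T | T | F
F | T | F | F | F | T
F | T | F | F | T | T
F | T | F | T | F | F
F | T | F | T | T | F
F | T | T | F | F | F
F | T | T | F | T | F
F | T | T | T | F | F
F | T | T | T | T | F
T | F | F | F | F | F
T | F | F | F | T | T
T | F | F | T | F | F
T | F | F | T | T | F
T | F | T | F | F | F
T | F | T | F | T | T
T | F | T | T | F | F
T | F | T | T | T | F
T | T | F | F | F | F
T | T | F | F | T | T
T | T | F | T | F | F
T | T | F | T | T | F
T | T | T | F | F | F
T | T | T | F | T | F
T | T | T | T | F | F
T | T | T | T | T | F
7 of 32 rows are T, so the formula is contingent.

contingent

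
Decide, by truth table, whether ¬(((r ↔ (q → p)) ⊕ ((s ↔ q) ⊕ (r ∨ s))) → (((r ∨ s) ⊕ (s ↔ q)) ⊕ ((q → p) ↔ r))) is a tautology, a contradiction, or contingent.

  p      q      r      s    |  (q → p)  (r ↔ (q → p))  (s ↔ q)  (r ∨ s)  ((s ↔ q) ⊕ (r ∨ s))  ((r ∨ s) ⊕ (s ↔ q))  ((q → p) ↔ r)    φ  
 True   True   True   True  |    True        True        True     True          False                False              True      False
 True   True   True  False  |    True        True       False     True           True                 True              True      False
 True   True  False   True  |    True       False        True     True          False                False             False      False
 True   True  False  False  |    True       False       False    False          False                False             False      False
 True  False   True   True  |    True        True       False     True           True                 True              True      False
 True  False   True  False  |    True        True        True     True          False                False              True      False
 True  False  False   True  |    True       False       False     True           True                 True             False      False
 True  False  False  False  |    True       False        True    False           True                 True             False      False
False   True   True   True  |   False       False        True     True          False                False             False      False
False   True   True  False  |   False       False       False     True           True                 True             False      False
False   True  False   True  |   False        True        True     True          False                False              True      False
False   True  False  False  |   False        True       False    False          False                False              True      False
False  False   True   True  |    True        True       False     True           True                 True              True      False
False  False   True  False  |    True        True        True     True          False                False              True      False
False  False  False   True  |    True       False       False     True           True                 True             False      False
False  False  False  False  |    True       False        True    False           True                 True             False      False
Every row is False, so the formula is a contradiction.

contradiction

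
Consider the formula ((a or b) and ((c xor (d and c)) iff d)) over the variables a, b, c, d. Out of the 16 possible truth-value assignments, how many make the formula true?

3

  a      b      c      d    |    φ  
 True   True   True   True  |  False
 True   True   True  False  |  False
 True   True  False   True  |  False
 True   True  False  False  |   True
 True  False   True   True  |  False
 True  False   True  False  |  False
 True  False  False   True  |  False
 True  False  False  False  |   True
False   True   True   True  |  False
False   True   True  False  |  False
False   True  False   True  |  False
False   True  False  False  |   True
False  False   True   True  |  False
False  False   True  False  |  False
False  False  False   True  |  False
False  False  False  False  |  False
The formula is true on 3 of the 16 rows.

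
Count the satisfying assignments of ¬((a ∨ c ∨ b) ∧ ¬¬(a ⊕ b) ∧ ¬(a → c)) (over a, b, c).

a  b  c  |  φ
F  F  F  |  T
F  F  T  |  T
F  T  F  |  T
F  T  T  |  T
T  F  F  |  F
T  F  T  |  T
T  T  F  |  T
T  T  T  |  T
The formula is true on 7 of the 8 rows.

7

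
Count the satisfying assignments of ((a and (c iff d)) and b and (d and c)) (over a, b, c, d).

a  b  c  d  |  (c iff d)  (a and (c iff d))  (d and c)  φ
F  F  F  F  |      T              F              F      F
F  F  F  T  |      F              F              F      F
F  F  T  F  |      F              F              F      F
F  F  T  T  |      T              F              T      F
F  T  F  F  |      T              F              F      F
F  T  F  T  |      F              F              F      F
F  T  T  F  |      F              F              F      F
F  T  T  T  |      T              F              T      F
T  F  F  F  |      T              T              F      F
T  F  F  T  |      F              F              F      F
T  F  T  F  |      F              F              F      F
T  F  T  T  |      T              T              T      F
T  T  F  F  |      T              T              F      F
T  T  F  T  |      F              F              F      F
T  T  T  F  |      F              F              F      F
T  T  T  T  |      T              T              T      T
The formula is true on 1 of the 16 rows.

1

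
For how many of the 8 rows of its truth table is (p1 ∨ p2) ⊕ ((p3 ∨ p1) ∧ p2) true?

p1 | p2 | p3 || ((p1 ∨ p2) ⊕ ((p3 ∨ p1) ∧ p2))
1  | 1  | 1  ||               0               
1  | 1  | 0  ||               0               
1  | 0  | 1  ||               1               
1  | 0  | 0  ||               1               
0  | 1  | 1  ||               0               
0  | 1  | 0  ||               1               
0  | 0  | 1  ||               0               
0  | 0  | 0  ||               0               
The formula is true on 3 of the 8 rows.

3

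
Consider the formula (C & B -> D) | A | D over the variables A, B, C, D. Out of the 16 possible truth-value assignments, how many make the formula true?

A  B  C  D     (C & B)  ((C & B) -> D)  (((C & B) -> D) | A | D)
T  T  T  T        T           T                    T            
T  T  T  F        T           F                    T            
T  T  F  T        F           T                    T            
T  T  F  F        F           T                    T            
T  F  T  T        F           T                    T            
T  F  T  F        F           T                    T            
T  F  F  T        F           T                    T            
T  F  F  F        F           T                    T            
F  T  T  T        T           T                    T            
F  T  T  F        T           F                    F            
F  T  F  T        F           T                    T            
F  T  F  F        F           T                    T            
F  F  T  T        F           T                    T            
F  F  T  F        F           T                    T            
F  F  F  T        F           T                    T            
F  F  F  F        F           T                    T            
The formula is true on 15 of the 16 rows.

15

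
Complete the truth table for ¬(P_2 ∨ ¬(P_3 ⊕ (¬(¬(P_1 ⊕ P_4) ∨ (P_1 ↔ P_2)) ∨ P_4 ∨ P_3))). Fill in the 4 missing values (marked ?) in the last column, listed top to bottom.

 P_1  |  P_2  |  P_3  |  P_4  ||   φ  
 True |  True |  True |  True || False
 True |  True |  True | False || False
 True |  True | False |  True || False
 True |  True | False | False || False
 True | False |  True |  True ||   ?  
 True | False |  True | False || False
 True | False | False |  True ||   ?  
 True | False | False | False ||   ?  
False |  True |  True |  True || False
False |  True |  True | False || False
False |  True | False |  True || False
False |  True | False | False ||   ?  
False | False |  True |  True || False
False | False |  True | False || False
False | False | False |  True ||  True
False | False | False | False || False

False, True, True, False

Row P_1=True, P_2=False, P_3=True, P_4=True: ¬(P_3 ⊕ (¬(¬(P_1 ⊕ P_4) ∨ (P_1 ↔ P_2)) ∨ P_4 ∨ P_3)) = True, (P_2 ∨ ¬(P_3 ⊕ (¬(¬(P_1 ⊕ P_4) ∨ (P_1 ↔ P_2)) ∨ P_4 ∨ P_3))) = True, so the formula = False.
Row P_1=True, P_2=False, P_3=False, P_4=True: ¬(P_3 ⊕ (¬(¬(P_1 ⊕ P_4) ∨ (P_1 ↔ P_2)) ∨ P_4 ∨ P_3)) = False, (P_2 ∨ ¬(P_3 ⊕ (¬(¬(P_1 ⊕ P_4) ∨ (P_1 ↔ P_2)) ∨ P_4 ∨ P_3))) = False, so the formula = True.
Row P_1=True, P_2=False, P_3=False, P_4=False: ¬(P_3 ⊕ (¬(¬(P_1 ⊕ P_4) ∨ (P_1 ↔ P_2)) ∨ P_4 ∨ P_3)) = False, (P_2 ∨ ¬(P_3 ⊕ (¬(¬(P_1 ⊕ P_4) ∨ (P_1 ↔ P_2)) ∨ P_4 ∨ P_3))) = False, so the formula = True.
Row P_1=False, P_2=True, P_3=False, P_4=False: ¬(P_3 ⊕ (¬(¬(P_1 ⊕ P_4) ∨ (P_1 ↔ P_2)) ∨ P_4 ∨ P_3)) = True, (P_2 ∨ ¬(P_3 ⊕ (¬(¬(P_1 ⊕ P_4) ∨ (P_1 ↔ P_2)) ∨ P_4 ∨ P_3))) = True, so the formula = False.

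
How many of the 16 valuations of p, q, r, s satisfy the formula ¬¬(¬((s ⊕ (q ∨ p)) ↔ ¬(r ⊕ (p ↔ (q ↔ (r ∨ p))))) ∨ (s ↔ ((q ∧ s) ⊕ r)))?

13

p | q | r | s || φ
0 | 0 | 0 | 0 || 1
0 | 0 | 0 | 1 || 0
0 | 0 | 1 | 0 || 1
0 | 0 | 1 | 1 || 1
0 | 1 | 0 | 0 || 1
0 | 1 | 0 | 1 || 1
0 | 1 | 1 | 0 || 1
0 | 1 | 1 | 1 || 0
1 | 0 | 0 | 0 || 1
1 | 0 | 0 | 1 || 1
1 | 0 | 1 | 0 || 1
1 | 0 | 1 | 1 || 1
1 | 1 | 0 | 0 || 1
1 | 1 | 0 | 1 || 1
1 | 1 | 1 | 0 || 0
1 | 1 | 1 | 1 || 1
The formula is true on 13 of the 16 rows.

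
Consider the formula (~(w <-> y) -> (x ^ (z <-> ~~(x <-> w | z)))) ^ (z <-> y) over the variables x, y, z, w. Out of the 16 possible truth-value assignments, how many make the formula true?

x  y  z  w     (w <-> y)  ~(w <-> y)  (w | z)  (x <-> (w | z))  ~(x <-> (w | z))  ~~(x <-> (w | z))  (z <-> ~~(x <-> (w | z)))  (z <-> y)  φ
T  T  T  T         T          F          T            T                F                  T                      T                  T      F
T  T  T  F         F          T          T            T                F                  T                      T                  T      T
T  T  F  T         T          F          T            T                F                  T                      F                  F      T
T  T  F  F         F          T          F            F                T                  F                      T                  F      F
T  F  T  T         F          T          T            T                F                  T                      T                  F      F
T  F  T  F         T          F          T            T                F                  T                      T                  F      T
T  F  F  T         F          T          T            T                F                  T                      F                  T      F
T  F  F  F         T          F          F            F                T                  F                      T                  T      F
F  T  T  T         T          F          T            F                T                  F                      F                  T      F
F  T  T  F         F          T          T            F                T                  F                      F                  T      T
F  T  F  T         T          F          T            F                T                  F                      T                  F      T
F  T  F  F         F          T          F            T                F                  T                      F                  F      F
F  F  T  T         F          T          T            F                T                  F                      F                  F      F
F  F  T  F         T          F          T            F                T                  F                      F                  F      T
F  F  F  T         F          T          T            F                T                  F                      T                  T      F
F  F  F  F         T          F          F            T                F                  T                      F                  T      F
The formula is true on 6 of the 16 rows.

6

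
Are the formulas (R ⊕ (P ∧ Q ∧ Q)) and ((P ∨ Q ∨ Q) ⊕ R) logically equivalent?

P | Q | R || φ | ψ
F | F | F || F | F
F | F | T || T | T
F | T | F || F | T
F | T | T || T | F
T | F | F || F | T
T | F | T || T | F
T | T | F || T | T
T | T | T || F | F
The columns differ at P=F, Q=T, R=F (φ=F, ψ=T), so they are not equivalent.

not equivalent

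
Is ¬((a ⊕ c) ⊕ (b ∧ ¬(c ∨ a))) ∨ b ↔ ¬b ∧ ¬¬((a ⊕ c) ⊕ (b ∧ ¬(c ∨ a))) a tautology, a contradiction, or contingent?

contradiction

a  b  c  |  φ
F  F  F  |  F
F  F  T  |  F
F  T  F  |  F
F  T  T  |  F
T  F  F  |  F
T  F  T  |  F
T  T  F  |  F
T  T  T  |  F
Every row is F, so the formula is a contradiction.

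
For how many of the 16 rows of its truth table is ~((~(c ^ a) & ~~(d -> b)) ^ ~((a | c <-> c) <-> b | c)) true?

8

a  b  c  d     (c ^ a)  ~(c ^ a)  (d -> b)  ~(d -> b)  ~~(d -> b)  (~(c ^ a) & ~~(d -> b))  (a | c)  ((a | c) <-> c)  (b | c)  φ
F  F  F  F        F        T         T          F          T                  T                F            T            F     T
F  F  F  T        F        T         F          T          F                  F                F            T            F     F
F  F  T  F        T        F         T          F          T                  F                T            T            T     T
F  F  T  T        T        F         F          T          F                  F                T            T            T     T
F  T  F  F        F        T         T          F          T                  T                F            T            T     F
F  T  F  T        F        T         T          F          T                  T                F            T            T     F
F  T  T  F        T        F         T          F          T                  F                T            T            T     T
F  T  T  T        T        F         T          F          T                  F                T            T            T     T
T  F  F  F        T        F         T          F          T                  F                T            F            F     T
T  F  F  T        T        F         F          T          F                  F                T            F            F     T
T  F  T  F        F        T         T          F          T                  T                T            T            T     F
T  F  T  T        F        T         F          T          F                  F                T            T            T     T
T  T  F  F        T        F         T          F          T                  F                T            F            T     F
T  T  F  T        T        F         T          F          T                  F                T            F            T     F
T  T  T  F        F        T         T          F          T                  T                T            T            T     F
T  T  T  T        F        T         T          F          T                  T                T            T            T     F
The formula is true on 8 of the 16 rows.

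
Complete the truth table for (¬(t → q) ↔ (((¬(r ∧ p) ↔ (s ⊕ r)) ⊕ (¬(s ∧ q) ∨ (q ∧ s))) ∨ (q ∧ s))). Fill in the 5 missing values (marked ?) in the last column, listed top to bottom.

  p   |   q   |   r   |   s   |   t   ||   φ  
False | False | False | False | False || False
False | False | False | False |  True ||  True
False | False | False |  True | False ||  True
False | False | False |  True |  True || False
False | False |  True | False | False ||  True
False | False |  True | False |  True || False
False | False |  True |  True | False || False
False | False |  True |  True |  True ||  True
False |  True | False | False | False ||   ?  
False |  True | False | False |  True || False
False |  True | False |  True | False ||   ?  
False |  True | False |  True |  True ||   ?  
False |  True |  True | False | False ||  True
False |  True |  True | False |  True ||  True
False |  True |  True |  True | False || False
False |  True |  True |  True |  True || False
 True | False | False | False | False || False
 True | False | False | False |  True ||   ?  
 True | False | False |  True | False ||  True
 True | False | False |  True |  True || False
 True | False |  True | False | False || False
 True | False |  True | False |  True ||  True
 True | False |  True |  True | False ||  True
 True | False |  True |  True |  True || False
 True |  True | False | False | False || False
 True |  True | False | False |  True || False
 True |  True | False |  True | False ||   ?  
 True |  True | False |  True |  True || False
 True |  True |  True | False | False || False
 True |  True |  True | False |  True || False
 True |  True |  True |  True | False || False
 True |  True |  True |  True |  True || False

False, False, False, True, False

Row p=False, q=True, r=False, s=False, t=False: ¬(t → q) = False, (((¬(r ∧ p) ↔ (s ⊕ r)) ⊕ (¬(s ∧ q) ∨ (q ∧ s))) ∨ (q ∧ s)) = True, so the formula = False.
Row p=False, q=True, r=False, s=True, t=False: ¬(t → q) = False, (((¬(r ∧ p) ↔ (s ⊕ r)) ⊕ (¬(s ∧ q) ∨ (q ∧ s))) ∨ (q ∧ s)) = True, so the formula = False.
Row p=False, q=True, r=False, s=True, t=True: ¬(t → q) = False, (((¬(r ∧ p) ↔ (s ⊕ r)) ⊕ (¬(s ∧ q) ∨ (q ∧ s))) ∨ (q ∧ s)) = True, so the formula = False.
Row p=True, q=False, r=False, s=False, t=True: ¬(t → q) = True, (((¬(r ∧ p) ↔ (s ⊕ r)) ⊕ (¬(s ∧ q) ∨ (q ∧ s))) ∨ (q ∧ s)) = True, so the formula = True.
Row p=True, q=True, r=False, s=True, t=False: ¬(t → q) = False, (((¬(r ∧ p) ↔ (s ⊕ r)) ⊕ (¬(s ∧ q) ∨ (q ∧ s))) ∨ (q ∧ s)) = True, so the formula = False.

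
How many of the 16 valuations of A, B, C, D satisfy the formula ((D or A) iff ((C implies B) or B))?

A  B  C  D  |  (D or A)  (C implies B)  ((C implies B) or B)  φ
F  F  F  F  |     F            T                 T            F
F  F  F  T  |     T            T                 T            T
F  F  T  F  |     F            F                 F            T
F  F  T  T  |     T            F                 F            F
F  T  F  F  |     F            T                 T            F
F  T  F  T  |     T            T                 T            T
F  T  T  F  |     F            T                 T            F
F  T  T  T  |     T            T                 T            T
T  F  F  F  |     T            T                 T            T
T  F  F  T  |     T            T                 T            T
T  F  T  F  |     T            F                 F            F
T  F  T  T  |     T            F                 F            F
T  T  F  F  |     T            T                 T            T
T  T  F  T  |     T            T                 T            T
T  T  T  F  |     T            T                 T            T
T  T  T  T  |     T            T                 T            T
The formula is true on 10 of the 16 rows.

10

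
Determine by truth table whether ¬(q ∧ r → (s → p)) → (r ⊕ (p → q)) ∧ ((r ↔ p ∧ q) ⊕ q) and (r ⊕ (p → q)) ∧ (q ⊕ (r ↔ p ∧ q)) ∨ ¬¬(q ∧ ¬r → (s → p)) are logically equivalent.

not equivalent

p | q | r | s | φ | ψ
- | - | - | - | - | -
T | T | T | T | T | T
T | T | T | F | T | T
T | T | F | T | T | T
T | T | F | F | T | T
T | F | T | T | T | T
T | F | T | F | T | T
T | F | F | T | T | T
T | F | F | F | T | T
F | T | T | T | F | T
F | T | T | F | T | T
F | T | F | T | T | F
F | T | F | F | T | T
F | F | T | T | T | T
F | F | T | F | T | T
F | F | F | T | T | T
F | F | F | F | T | T
The columns differ at p=F, q=T, r=T, s=T (φ=F, ψ=T), so they are not equivalent.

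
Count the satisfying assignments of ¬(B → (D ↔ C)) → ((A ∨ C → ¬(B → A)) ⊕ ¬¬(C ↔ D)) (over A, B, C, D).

A  B  C  D  |  (D ↔ C)  (B → (D ↔ C))  ¬(B → (D ↔ C))  (A ∨ C)  (B → A)  ¬(B → A)  ((A ∨ C) → ¬(B → A))  (C ↔ D)  ¬(C ↔ D)  ¬¬(C ↔ D)  φ
0  0  0  0  |     1           1              0            0        1        0               1               1        0          1      1
0  0  0  1  |     0           1              0            0        1        0               1               0        1          0      1
0  0  1  0  |     0           1              0            1        1        0               0               0        1          0      1
0  0  1  1  |     1           1              0            1        1        0               0               1        0          1      1
0  1  0  0  |     1           1              0            0        0        1               1               1        0          1      1
0  1  0  1  |     0           0              1            0        0        1               1               0        1          0      1
0  1  1  0  |     0           0              1            1        0        1               1               0        1          0      1
0  1  1  1  |     1           1              0            1        0        1               1               1        0          1      1
1  0  0  0  |     1           1              0            1        1        0               0               1        0          1      1
1  0  0  1  |     0           1              0            1        1        0               0               0        1          0      1
1  0  1  0  |     0           1              0            1        1        0               0               0        1          0      1
1  0  1  1  |     1           1              0            1        1        0               0               1        0          1      1
1  1  0  0  |     1           1              0            1        1        0               0               1        0          1      1
1  1  0  1  |     0           0              1            1        1        0               0               0        1          0      0
1  1  1  0  |     0           0              1            1        1        0               0               0        1          0      0
1  1  1  1  |     1           1              0            1        1        0               0               1        0          1      1
The formula is true on 14 of the 16 rows.

14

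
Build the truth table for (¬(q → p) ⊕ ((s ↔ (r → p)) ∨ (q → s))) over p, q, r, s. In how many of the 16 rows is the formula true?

p | q | r | s | φ
- | - | - | - | -
T | T | T | T | T
T | T | T | F | F
T | T | F | T | T
T | T | F | F | F
T | F | T | T | T
T | F | T | F | T
T | F | F | T | T
T | F | F | F | T
F | T | T | T | F
F | T | T | F | F
F | T | F | T | F
F | T | F | F | T
F | F | T | T | T
F | F | T | F | T
F | F | F | T | T
F | F | F | F | T
The formula is true on 11 of the 16 rows.

11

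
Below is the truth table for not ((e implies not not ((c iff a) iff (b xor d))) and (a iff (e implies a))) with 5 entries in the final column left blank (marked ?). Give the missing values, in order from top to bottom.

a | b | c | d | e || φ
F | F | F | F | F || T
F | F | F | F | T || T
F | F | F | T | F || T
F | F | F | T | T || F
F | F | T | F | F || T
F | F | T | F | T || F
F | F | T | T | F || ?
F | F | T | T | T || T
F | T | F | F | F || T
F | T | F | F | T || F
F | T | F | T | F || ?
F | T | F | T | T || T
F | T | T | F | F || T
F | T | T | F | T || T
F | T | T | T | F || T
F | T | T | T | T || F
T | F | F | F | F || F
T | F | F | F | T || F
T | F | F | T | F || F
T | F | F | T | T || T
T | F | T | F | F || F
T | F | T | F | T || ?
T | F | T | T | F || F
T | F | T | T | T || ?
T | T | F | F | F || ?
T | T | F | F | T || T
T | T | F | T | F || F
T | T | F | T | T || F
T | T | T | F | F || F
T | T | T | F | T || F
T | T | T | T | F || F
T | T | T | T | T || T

T, T, T, F, F

Row a=F, b=F, c=T, d=T, e=F: (e implies not not ((c iff a) iff (b xor d))) = T, (a iff (e implies a)) = F, ((e implies not not ((c iff a) iff (b xor d))) and (a iff (e implies a))) = F, so the formula = T.
Row a=F, b=T, c=F, d=T, e=F: (e implies not not ((c iff a) iff (b xor d))) = T, (a iff (e implies a)) = F, ((e implies not not ((c iff a) iff (b xor d))) and (a iff (e implies a))) = F, so the formula = T.
Row a=T, b=F, c=T, d=F, e=T: (e implies not not ((c iff a) iff (b xor d))) = F, (a iff (e implies a)) = T, ((e implies not not ((c iff a) iff (b xor d))) and (a iff (e implies a))) = F, so the formula = T.
Row a=T, b=F, c=T, d=T, e=T: (e implies not not ((c iff a) iff (b xor d))) = T, (a iff (e implies a)) = T, ((e implies not not ((c iff a) iff (b xor d))) and (a iff (e implies a))) = T, so the formula = F.
Row a=T, b=T, c=F, d=F, e=F: (e implies not not ((c iff a) iff (b xor d))) = T, (a iff (e implies a)) = T, ((e implies not not ((c iff a) iff (b xor d))) and (a iff (e implies a))) = T, so the formula = F.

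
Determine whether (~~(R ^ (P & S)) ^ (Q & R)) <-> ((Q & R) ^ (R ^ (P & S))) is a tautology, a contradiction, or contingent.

tautology

P | Q | R | S | φ
- | - | - | - | -
F | F | F | F | T
F | F | F | T | T
F | F | T | F | T
F | F | T | T | T
F | T | F | F | T
F | T | F | T | T
F | T | T | F | T
F | T | T | T | T
T | F | F | F | T
T | F | F | T | T
T | F | T | F | T
T | F | T | T | T
T | T | F | F | T
T | T | F | T | T
T | T | T | F | T
T | T | T | T | T
Every row is T, so the formula is a tautology.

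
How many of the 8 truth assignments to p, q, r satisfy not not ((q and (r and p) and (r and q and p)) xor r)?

p | q | r || (r and p) | (r and q and p) | φ
T | T | T ||     T     |        T        | F
T | T | F ||     F     |        F        | F
T | F | T ||     T     |        F        | T
T | F | F ||     F     |        F        | F
F | T | T ||     F     |        F        | T
F | T | F ||     F     |        F        | F
F | F | T ||     F     |        F        | T
F | F | F ||     F     |        F        | F
The formula is true on 3 of the 8 rows.

3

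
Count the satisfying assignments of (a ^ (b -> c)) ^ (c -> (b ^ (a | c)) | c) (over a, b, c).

  a      b      c       (b -> c)  (a ^ (b -> c))  (a | c)  (b ^ (a | c))  ((b ^ (a | c)) | c)  (c -> ((b ^ (a | c)) | c))    φ  
False  False  False       True         True        False       False             False                    True             False
False  False   True       True         True         True        True              True                    True             False
False   True  False      False        False        False        True              True                    True              True
False   True   True       True         True         True       False              True                    True             False
 True  False  False       True        False         True        True              True                    True              True
 True  False   True       True        False         True        True              True                    True              True
 True   True  False      False         True         True       False             False                    True             False
 True   True   True       True        False         True       False              True                    True              True
The formula is true on 4 of the 8 rows.

4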